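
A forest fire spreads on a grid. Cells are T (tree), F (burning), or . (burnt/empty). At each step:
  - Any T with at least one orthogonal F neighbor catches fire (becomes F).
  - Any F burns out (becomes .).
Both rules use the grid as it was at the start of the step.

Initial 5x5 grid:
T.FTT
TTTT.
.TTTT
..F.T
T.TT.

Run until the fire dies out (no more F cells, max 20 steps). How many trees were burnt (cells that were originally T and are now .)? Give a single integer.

Answer: 14

Derivation:
Step 1: +4 fires, +2 burnt (F count now 4)
Step 2: +6 fires, +4 burnt (F count now 6)
Step 3: +2 fires, +6 burnt (F count now 2)
Step 4: +2 fires, +2 burnt (F count now 2)
Step 5: +0 fires, +2 burnt (F count now 0)
Fire out after step 5
Initially T: 15, now '.': 24
Total burnt (originally-T cells now '.'): 14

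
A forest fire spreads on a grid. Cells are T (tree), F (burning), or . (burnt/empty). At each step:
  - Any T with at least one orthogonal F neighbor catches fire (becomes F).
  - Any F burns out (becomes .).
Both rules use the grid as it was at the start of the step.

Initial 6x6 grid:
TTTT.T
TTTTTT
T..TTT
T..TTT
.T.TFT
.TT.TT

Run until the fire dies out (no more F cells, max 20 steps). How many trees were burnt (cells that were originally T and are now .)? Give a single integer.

Step 1: +4 fires, +1 burnt (F count now 4)
Step 2: +4 fires, +4 burnt (F count now 4)
Step 3: +3 fires, +4 burnt (F count now 3)
Step 4: +2 fires, +3 burnt (F count now 2)
Step 5: +3 fires, +2 burnt (F count now 3)
Step 6: +2 fires, +3 burnt (F count now 2)
Step 7: +2 fires, +2 burnt (F count now 2)
Step 8: +2 fires, +2 burnt (F count now 2)
Step 9: +1 fires, +2 burnt (F count now 1)
Step 10: +0 fires, +1 burnt (F count now 0)
Fire out after step 10
Initially T: 26, now '.': 33
Total burnt (originally-T cells now '.'): 23

Answer: 23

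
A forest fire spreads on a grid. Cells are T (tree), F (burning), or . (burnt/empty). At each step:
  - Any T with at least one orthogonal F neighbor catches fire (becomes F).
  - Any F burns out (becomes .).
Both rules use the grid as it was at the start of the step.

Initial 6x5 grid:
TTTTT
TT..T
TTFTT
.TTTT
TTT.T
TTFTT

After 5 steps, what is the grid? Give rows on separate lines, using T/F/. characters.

Step 1: 6 trees catch fire, 2 burn out
  TTTTT
  TT..T
  TF.FT
  .TFTT
  TTF.T
  TF.FT
Step 2: 8 trees catch fire, 6 burn out
  TTTTT
  TF..T
  F...F
  .F.FT
  TF..T
  F...F
Step 3: 6 trees catch fire, 8 burn out
  TFTTT
  F...F
  .....
  ....F
  F...F
  .....
Step 4: 3 trees catch fire, 6 burn out
  F.FTF
  .....
  .....
  .....
  .....
  .....
Step 5: 1 trees catch fire, 3 burn out
  ...F.
  .....
  .....
  .....
  .....
  .....

...F.
.....
.....
.....
.....
.....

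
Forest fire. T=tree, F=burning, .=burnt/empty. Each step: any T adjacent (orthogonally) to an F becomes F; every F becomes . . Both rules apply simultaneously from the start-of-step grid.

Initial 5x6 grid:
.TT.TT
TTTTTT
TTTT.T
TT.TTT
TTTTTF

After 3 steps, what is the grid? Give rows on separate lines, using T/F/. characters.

Step 1: 2 trees catch fire, 1 burn out
  .TT.TT
  TTTTTT
  TTTT.T
  TT.TTF
  TTTTF.
Step 2: 3 trees catch fire, 2 burn out
  .TT.TT
  TTTTTT
  TTTT.F
  TT.TF.
  TTTF..
Step 3: 3 trees catch fire, 3 burn out
  .TT.TT
  TTTTTF
  TTTT..
  TT.F..
  TTF...

.TT.TT
TTTTTF
TTTT..
TT.F..
TTF...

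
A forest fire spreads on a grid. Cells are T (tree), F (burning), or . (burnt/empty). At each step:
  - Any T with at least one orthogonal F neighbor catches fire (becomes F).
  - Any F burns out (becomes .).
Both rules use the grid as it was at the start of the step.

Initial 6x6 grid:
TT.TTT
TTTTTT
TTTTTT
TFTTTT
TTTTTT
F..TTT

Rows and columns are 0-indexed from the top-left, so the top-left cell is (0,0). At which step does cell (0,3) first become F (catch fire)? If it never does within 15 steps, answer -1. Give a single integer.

Step 1: cell (0,3)='T' (+5 fires, +2 burnt)
Step 2: cell (0,3)='T' (+5 fires, +5 burnt)
Step 3: cell (0,3)='T' (+6 fires, +5 burnt)
Step 4: cell (0,3)='T' (+6 fires, +6 burnt)
Step 5: cell (0,3)='F' (+5 fires, +6 burnt)
  -> target ignites at step 5
Step 6: cell (0,3)='.' (+3 fires, +5 burnt)
Step 7: cell (0,3)='.' (+1 fires, +3 burnt)
Step 8: cell (0,3)='.' (+0 fires, +1 burnt)
  fire out at step 8

5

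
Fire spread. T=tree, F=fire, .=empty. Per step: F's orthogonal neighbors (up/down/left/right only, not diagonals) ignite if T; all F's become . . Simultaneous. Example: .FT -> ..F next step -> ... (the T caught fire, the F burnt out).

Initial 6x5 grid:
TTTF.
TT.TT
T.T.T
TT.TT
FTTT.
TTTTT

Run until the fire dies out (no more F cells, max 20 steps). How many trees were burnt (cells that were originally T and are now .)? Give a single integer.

Answer: 21

Derivation:
Step 1: +5 fires, +2 burnt (F count now 5)
Step 2: +6 fires, +5 burnt (F count now 6)
Step 3: +6 fires, +6 burnt (F count now 6)
Step 4: +3 fires, +6 burnt (F count now 3)
Step 5: +1 fires, +3 burnt (F count now 1)
Step 6: +0 fires, +1 burnt (F count now 0)
Fire out after step 6
Initially T: 22, now '.': 29
Total burnt (originally-T cells now '.'): 21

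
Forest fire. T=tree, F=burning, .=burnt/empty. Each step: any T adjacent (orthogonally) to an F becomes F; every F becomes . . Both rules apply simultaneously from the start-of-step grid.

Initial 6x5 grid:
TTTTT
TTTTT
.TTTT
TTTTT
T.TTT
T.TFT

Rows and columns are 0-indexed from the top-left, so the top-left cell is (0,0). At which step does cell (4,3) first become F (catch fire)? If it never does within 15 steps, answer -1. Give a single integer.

Step 1: cell (4,3)='F' (+3 fires, +1 burnt)
  -> target ignites at step 1
Step 2: cell (4,3)='.' (+3 fires, +3 burnt)
Step 3: cell (4,3)='.' (+3 fires, +3 burnt)
Step 4: cell (4,3)='.' (+4 fires, +3 burnt)
Step 5: cell (4,3)='.' (+5 fires, +4 burnt)
Step 6: cell (4,3)='.' (+4 fires, +5 burnt)
Step 7: cell (4,3)='.' (+3 fires, +4 burnt)
Step 8: cell (4,3)='.' (+1 fires, +3 burnt)
Step 9: cell (4,3)='.' (+0 fires, +1 burnt)
  fire out at step 9

1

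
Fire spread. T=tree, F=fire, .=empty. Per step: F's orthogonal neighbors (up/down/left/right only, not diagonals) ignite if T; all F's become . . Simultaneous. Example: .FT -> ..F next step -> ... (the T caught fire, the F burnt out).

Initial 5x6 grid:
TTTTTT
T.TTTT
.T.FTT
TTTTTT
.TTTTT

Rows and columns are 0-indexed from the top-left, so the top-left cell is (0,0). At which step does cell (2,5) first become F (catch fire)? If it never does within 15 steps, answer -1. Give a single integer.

Step 1: cell (2,5)='T' (+3 fires, +1 burnt)
Step 2: cell (2,5)='F' (+7 fires, +3 burnt)
  -> target ignites at step 2
Step 3: cell (2,5)='.' (+7 fires, +7 burnt)
Step 4: cell (2,5)='.' (+6 fires, +7 burnt)
Step 5: cell (2,5)='.' (+1 fires, +6 burnt)
Step 6: cell (2,5)='.' (+1 fires, +1 burnt)
Step 7: cell (2,5)='.' (+0 fires, +1 burnt)
  fire out at step 7

2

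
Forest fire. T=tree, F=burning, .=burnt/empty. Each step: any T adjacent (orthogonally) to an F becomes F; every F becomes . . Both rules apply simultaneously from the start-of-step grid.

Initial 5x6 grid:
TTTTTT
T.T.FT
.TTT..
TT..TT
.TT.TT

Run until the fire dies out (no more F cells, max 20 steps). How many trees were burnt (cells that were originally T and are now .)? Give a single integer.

Answer: 16

Derivation:
Step 1: +2 fires, +1 burnt (F count now 2)
Step 2: +2 fires, +2 burnt (F count now 2)
Step 3: +1 fires, +2 burnt (F count now 1)
Step 4: +2 fires, +1 burnt (F count now 2)
Step 5: +2 fires, +2 burnt (F count now 2)
Step 6: +3 fires, +2 burnt (F count now 3)
Step 7: +1 fires, +3 burnt (F count now 1)
Step 8: +2 fires, +1 burnt (F count now 2)
Step 9: +1 fires, +2 burnt (F count now 1)
Step 10: +0 fires, +1 burnt (F count now 0)
Fire out after step 10
Initially T: 20, now '.': 26
Total burnt (originally-T cells now '.'): 16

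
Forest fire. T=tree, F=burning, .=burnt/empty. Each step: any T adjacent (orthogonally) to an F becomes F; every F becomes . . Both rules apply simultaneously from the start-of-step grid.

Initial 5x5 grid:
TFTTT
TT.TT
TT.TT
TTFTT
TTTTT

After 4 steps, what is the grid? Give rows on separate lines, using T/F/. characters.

Step 1: 6 trees catch fire, 2 burn out
  F.FTT
  TF.TT
  TT.TT
  TF.FT
  TTFTT
Step 2: 8 trees catch fire, 6 burn out
  ...FT
  F..TT
  TF.FT
  F...F
  TF.FT
Step 3: 6 trees catch fire, 8 burn out
  ....F
  ...FT
  F...F
  .....
  F...F
Step 4: 1 trees catch fire, 6 burn out
  .....
  ....F
  .....
  .....
  .....

.....
....F
.....
.....
.....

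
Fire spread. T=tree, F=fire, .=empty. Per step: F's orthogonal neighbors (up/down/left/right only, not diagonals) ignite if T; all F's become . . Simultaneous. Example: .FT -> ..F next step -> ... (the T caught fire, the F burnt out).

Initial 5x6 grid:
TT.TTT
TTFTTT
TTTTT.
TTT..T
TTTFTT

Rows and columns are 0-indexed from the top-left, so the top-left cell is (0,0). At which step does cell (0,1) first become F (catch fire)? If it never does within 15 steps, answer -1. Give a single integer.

Step 1: cell (0,1)='T' (+5 fires, +2 burnt)
Step 2: cell (0,1)='F' (+9 fires, +5 burnt)
  -> target ignites at step 2
Step 3: cell (0,1)='.' (+8 fires, +9 burnt)
Step 4: cell (0,1)='.' (+2 fires, +8 burnt)
Step 5: cell (0,1)='.' (+0 fires, +2 burnt)
  fire out at step 5

2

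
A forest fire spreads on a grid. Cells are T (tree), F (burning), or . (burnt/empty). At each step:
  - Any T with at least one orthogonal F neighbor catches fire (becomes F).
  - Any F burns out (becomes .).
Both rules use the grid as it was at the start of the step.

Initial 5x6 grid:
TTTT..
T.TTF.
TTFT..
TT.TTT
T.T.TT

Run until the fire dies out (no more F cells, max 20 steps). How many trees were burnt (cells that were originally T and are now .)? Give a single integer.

Answer: 18

Derivation:
Step 1: +4 fires, +2 burnt (F count now 4)
Step 2: +5 fires, +4 burnt (F count now 5)
Step 3: +4 fires, +5 burnt (F count now 4)
Step 4: +4 fires, +4 burnt (F count now 4)
Step 5: +1 fires, +4 burnt (F count now 1)
Step 6: +0 fires, +1 burnt (F count now 0)
Fire out after step 6
Initially T: 19, now '.': 29
Total burnt (originally-T cells now '.'): 18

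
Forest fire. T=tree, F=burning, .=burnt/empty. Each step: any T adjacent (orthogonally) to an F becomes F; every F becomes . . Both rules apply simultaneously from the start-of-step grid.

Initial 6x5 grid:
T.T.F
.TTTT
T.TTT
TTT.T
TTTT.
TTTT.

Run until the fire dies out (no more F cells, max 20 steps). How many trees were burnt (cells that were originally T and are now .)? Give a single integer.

Step 1: +1 fires, +1 burnt (F count now 1)
Step 2: +2 fires, +1 burnt (F count now 2)
Step 3: +3 fires, +2 burnt (F count now 3)
Step 4: +3 fires, +3 burnt (F count now 3)
Step 5: +1 fires, +3 burnt (F count now 1)
Step 6: +2 fires, +1 burnt (F count now 2)
Step 7: +4 fires, +2 burnt (F count now 4)
Step 8: +4 fires, +4 burnt (F count now 4)
Step 9: +1 fires, +4 burnt (F count now 1)
Step 10: +0 fires, +1 burnt (F count now 0)
Fire out after step 10
Initially T: 22, now '.': 29
Total burnt (originally-T cells now '.'): 21

Answer: 21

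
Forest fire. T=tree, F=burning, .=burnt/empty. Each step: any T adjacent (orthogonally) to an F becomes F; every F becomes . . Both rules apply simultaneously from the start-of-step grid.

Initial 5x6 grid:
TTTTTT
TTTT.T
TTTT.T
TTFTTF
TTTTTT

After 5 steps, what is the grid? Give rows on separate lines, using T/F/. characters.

Step 1: 7 trees catch fire, 2 burn out
  TTTTTT
  TTTT.T
  TTFT.F
  TF.FF.
  TTFTTF
Step 2: 8 trees catch fire, 7 burn out
  TTTTTT
  TTFT.F
  TF.F..
  F.....
  TF.FF.
Step 3: 6 trees catch fire, 8 burn out
  TTFTTF
  TF.F..
  F.....
  ......
  F.....
Step 4: 4 trees catch fire, 6 burn out
  TF.FF.
  F.....
  ......
  ......
  ......
Step 5: 1 trees catch fire, 4 burn out
  F.....
  ......
  ......
  ......
  ......

F.....
......
......
......
......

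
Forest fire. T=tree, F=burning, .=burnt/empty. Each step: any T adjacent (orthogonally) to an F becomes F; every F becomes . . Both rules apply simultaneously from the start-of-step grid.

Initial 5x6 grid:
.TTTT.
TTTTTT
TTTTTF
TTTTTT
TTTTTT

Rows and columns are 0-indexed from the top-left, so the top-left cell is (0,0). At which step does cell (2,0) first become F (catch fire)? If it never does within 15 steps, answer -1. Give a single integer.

Step 1: cell (2,0)='T' (+3 fires, +1 burnt)
Step 2: cell (2,0)='T' (+4 fires, +3 burnt)
Step 3: cell (2,0)='T' (+5 fires, +4 burnt)
Step 4: cell (2,0)='T' (+5 fires, +5 burnt)
Step 5: cell (2,0)='F' (+5 fires, +5 burnt)
  -> target ignites at step 5
Step 6: cell (2,0)='.' (+4 fires, +5 burnt)
Step 7: cell (2,0)='.' (+1 fires, +4 burnt)
Step 8: cell (2,0)='.' (+0 fires, +1 burnt)
  fire out at step 8

5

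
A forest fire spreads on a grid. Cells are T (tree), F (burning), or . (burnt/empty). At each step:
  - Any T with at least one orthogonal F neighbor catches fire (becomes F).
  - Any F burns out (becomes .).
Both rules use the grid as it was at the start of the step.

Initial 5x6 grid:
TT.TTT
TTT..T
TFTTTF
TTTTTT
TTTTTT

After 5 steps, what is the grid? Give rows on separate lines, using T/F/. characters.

Step 1: 7 trees catch fire, 2 burn out
  TT.TTT
  TFT..F
  F.FTF.
  TFTTTF
  TTTTTT
Step 2: 10 trees catch fire, 7 burn out
  TF.TTF
  F.F...
  ...F..
  F.FTF.
  TFTTTF
Step 3: 6 trees catch fire, 10 burn out
  F..TF.
  ......
  ......
  ...F..
  F.FTF.
Step 4: 2 trees catch fire, 6 burn out
  ...F..
  ......
  ......
  ......
  ...F..
Step 5: 0 trees catch fire, 2 burn out
  ......
  ......
  ......
  ......
  ......

......
......
......
......
......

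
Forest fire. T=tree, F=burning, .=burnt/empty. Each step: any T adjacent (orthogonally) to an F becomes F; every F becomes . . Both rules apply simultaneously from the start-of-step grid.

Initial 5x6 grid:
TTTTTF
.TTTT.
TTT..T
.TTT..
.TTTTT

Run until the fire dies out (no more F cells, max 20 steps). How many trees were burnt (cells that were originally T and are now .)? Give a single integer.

Answer: 20

Derivation:
Step 1: +1 fires, +1 burnt (F count now 1)
Step 2: +2 fires, +1 burnt (F count now 2)
Step 3: +2 fires, +2 burnt (F count now 2)
Step 4: +2 fires, +2 burnt (F count now 2)
Step 5: +3 fires, +2 burnt (F count now 3)
Step 6: +2 fires, +3 burnt (F count now 2)
Step 7: +4 fires, +2 burnt (F count now 4)
Step 8: +2 fires, +4 burnt (F count now 2)
Step 9: +1 fires, +2 burnt (F count now 1)
Step 10: +1 fires, +1 burnt (F count now 1)
Step 11: +0 fires, +1 burnt (F count now 0)
Fire out after step 11
Initially T: 21, now '.': 29
Total burnt (originally-T cells now '.'): 20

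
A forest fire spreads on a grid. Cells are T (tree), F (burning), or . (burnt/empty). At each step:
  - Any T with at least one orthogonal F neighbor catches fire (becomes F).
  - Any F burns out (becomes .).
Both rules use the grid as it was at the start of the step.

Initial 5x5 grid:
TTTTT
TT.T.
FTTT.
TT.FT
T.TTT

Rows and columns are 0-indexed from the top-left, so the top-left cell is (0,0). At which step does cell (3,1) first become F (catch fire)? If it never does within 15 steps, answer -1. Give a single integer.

Step 1: cell (3,1)='T' (+6 fires, +2 burnt)
Step 2: cell (3,1)='F' (+8 fires, +6 burnt)
  -> target ignites at step 2
Step 3: cell (3,1)='.' (+2 fires, +8 burnt)
Step 4: cell (3,1)='.' (+2 fires, +2 burnt)
Step 5: cell (3,1)='.' (+0 fires, +2 burnt)
  fire out at step 5

2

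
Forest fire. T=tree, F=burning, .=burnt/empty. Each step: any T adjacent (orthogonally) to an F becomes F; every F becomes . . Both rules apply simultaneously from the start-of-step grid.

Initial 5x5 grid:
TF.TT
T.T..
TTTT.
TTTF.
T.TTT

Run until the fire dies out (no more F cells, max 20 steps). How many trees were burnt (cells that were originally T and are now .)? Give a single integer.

Step 1: +4 fires, +2 burnt (F count now 4)
Step 2: +5 fires, +4 burnt (F count now 5)
Step 3: +4 fires, +5 burnt (F count now 4)
Step 4: +1 fires, +4 burnt (F count now 1)
Step 5: +0 fires, +1 burnt (F count now 0)
Fire out after step 5
Initially T: 16, now '.': 23
Total burnt (originally-T cells now '.'): 14

Answer: 14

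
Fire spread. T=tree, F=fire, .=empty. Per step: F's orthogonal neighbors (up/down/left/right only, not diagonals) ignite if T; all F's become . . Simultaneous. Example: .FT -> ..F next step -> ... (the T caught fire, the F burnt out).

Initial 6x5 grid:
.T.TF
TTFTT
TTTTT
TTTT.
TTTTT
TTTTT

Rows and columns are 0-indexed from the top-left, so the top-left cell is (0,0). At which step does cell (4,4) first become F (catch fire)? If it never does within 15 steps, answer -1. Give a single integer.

Step 1: cell (4,4)='T' (+5 fires, +2 burnt)
Step 2: cell (4,4)='T' (+6 fires, +5 burnt)
Step 3: cell (4,4)='T' (+4 fires, +6 burnt)
Step 4: cell (4,4)='T' (+4 fires, +4 burnt)
Step 5: cell (4,4)='F' (+4 fires, +4 burnt)
  -> target ignites at step 5
Step 6: cell (4,4)='.' (+2 fires, +4 burnt)
Step 7: cell (4,4)='.' (+0 fires, +2 burnt)
  fire out at step 7

5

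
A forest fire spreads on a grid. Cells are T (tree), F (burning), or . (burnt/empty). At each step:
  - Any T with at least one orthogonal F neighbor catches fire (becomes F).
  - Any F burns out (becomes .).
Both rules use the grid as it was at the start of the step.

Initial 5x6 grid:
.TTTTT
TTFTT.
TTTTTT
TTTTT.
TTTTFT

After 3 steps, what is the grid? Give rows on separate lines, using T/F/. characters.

Step 1: 7 trees catch fire, 2 burn out
  .TFTTT
  TF.FT.
  TTFTTT
  TTTTF.
  TTTF.F
Step 2: 10 trees catch fire, 7 burn out
  .F.FTT
  F...F.
  TF.FFT
  TTFF..
  TTF...
Step 3: 5 trees catch fire, 10 burn out
  ....FT
  ......
  F....F
  TF....
  TF....

....FT
......
F....F
TF....
TF....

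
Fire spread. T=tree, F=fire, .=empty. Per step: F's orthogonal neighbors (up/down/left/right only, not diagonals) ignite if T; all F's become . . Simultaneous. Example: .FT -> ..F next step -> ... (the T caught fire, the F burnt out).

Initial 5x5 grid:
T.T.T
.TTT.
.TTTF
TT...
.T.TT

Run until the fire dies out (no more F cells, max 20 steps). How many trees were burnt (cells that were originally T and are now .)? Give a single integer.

Answer: 10

Derivation:
Step 1: +1 fires, +1 burnt (F count now 1)
Step 2: +2 fires, +1 burnt (F count now 2)
Step 3: +2 fires, +2 burnt (F count now 2)
Step 4: +3 fires, +2 burnt (F count now 3)
Step 5: +2 fires, +3 burnt (F count now 2)
Step 6: +0 fires, +2 burnt (F count now 0)
Fire out after step 6
Initially T: 14, now '.': 21
Total burnt (originally-T cells now '.'): 10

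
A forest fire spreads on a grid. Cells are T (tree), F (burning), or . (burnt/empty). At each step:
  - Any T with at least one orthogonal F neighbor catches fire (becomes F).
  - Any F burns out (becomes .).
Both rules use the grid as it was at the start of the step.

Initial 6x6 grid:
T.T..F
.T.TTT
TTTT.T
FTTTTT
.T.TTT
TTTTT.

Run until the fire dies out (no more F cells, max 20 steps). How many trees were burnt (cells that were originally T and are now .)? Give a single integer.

Answer: 23

Derivation:
Step 1: +3 fires, +2 burnt (F count now 3)
Step 2: +5 fires, +3 burnt (F count now 5)
Step 3: +6 fires, +5 burnt (F count now 6)
Step 4: +6 fires, +6 burnt (F count now 6)
Step 5: +2 fires, +6 burnt (F count now 2)
Step 6: +1 fires, +2 burnt (F count now 1)
Step 7: +0 fires, +1 burnt (F count now 0)
Fire out after step 7
Initially T: 25, now '.': 34
Total burnt (originally-T cells now '.'): 23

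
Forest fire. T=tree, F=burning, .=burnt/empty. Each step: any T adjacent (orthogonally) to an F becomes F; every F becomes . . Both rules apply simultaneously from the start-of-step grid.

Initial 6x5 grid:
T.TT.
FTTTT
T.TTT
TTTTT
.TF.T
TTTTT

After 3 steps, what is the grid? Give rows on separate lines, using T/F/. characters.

Step 1: 6 trees catch fire, 2 burn out
  F.TT.
  .FTTT
  F.TTT
  TTFTT
  .F..T
  TTFTT
Step 2: 7 trees catch fire, 6 burn out
  ..TT.
  ..FTT
  ..FTT
  FF.FT
  ....T
  TF.FT
Step 3: 6 trees catch fire, 7 burn out
  ..FT.
  ...FT
  ...FT
  ....F
  ....T
  F...F

..FT.
...FT
...FT
....F
....T
F...F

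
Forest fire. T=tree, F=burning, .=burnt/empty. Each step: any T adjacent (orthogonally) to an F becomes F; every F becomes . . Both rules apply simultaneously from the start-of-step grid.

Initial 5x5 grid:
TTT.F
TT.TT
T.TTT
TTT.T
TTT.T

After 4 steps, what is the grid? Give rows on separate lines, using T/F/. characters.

Step 1: 1 trees catch fire, 1 burn out
  TTT..
  TT.TF
  T.TTT
  TTT.T
  TTT.T
Step 2: 2 trees catch fire, 1 burn out
  TTT..
  TT.F.
  T.TTF
  TTT.T
  TTT.T
Step 3: 2 trees catch fire, 2 burn out
  TTT..
  TT...
  T.TF.
  TTT.F
  TTT.T
Step 4: 2 trees catch fire, 2 burn out
  TTT..
  TT...
  T.F..
  TTT..
  TTT.F

TTT..
TT...
T.F..
TTT..
TTT.F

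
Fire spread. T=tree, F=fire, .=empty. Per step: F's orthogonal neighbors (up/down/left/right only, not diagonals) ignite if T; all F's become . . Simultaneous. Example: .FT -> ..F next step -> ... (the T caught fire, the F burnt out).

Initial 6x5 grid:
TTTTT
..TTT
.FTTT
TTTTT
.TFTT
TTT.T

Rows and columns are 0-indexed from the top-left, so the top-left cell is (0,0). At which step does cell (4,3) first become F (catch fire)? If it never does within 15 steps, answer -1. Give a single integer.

Step 1: cell (4,3)='F' (+6 fires, +2 burnt)
  -> target ignites at step 1
Step 2: cell (4,3)='.' (+6 fires, +6 burnt)
Step 3: cell (4,3)='.' (+6 fires, +6 burnt)
Step 4: cell (4,3)='.' (+3 fires, +6 burnt)
Step 5: cell (4,3)='.' (+2 fires, +3 burnt)
Step 6: cell (4,3)='.' (+0 fires, +2 burnt)
  fire out at step 6

1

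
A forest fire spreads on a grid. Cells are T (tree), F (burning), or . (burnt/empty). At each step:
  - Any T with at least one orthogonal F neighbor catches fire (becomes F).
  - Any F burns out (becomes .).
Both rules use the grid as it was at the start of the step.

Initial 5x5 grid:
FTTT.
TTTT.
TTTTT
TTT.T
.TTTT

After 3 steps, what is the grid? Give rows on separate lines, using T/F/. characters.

Step 1: 2 trees catch fire, 1 burn out
  .FTT.
  FTTT.
  TTTTT
  TTT.T
  .TTTT
Step 2: 3 trees catch fire, 2 burn out
  ..FT.
  .FTT.
  FTTTT
  TTT.T
  .TTTT
Step 3: 4 trees catch fire, 3 burn out
  ...F.
  ..FT.
  .FTTT
  FTT.T
  .TTTT

...F.
..FT.
.FTTT
FTT.T
.TTTT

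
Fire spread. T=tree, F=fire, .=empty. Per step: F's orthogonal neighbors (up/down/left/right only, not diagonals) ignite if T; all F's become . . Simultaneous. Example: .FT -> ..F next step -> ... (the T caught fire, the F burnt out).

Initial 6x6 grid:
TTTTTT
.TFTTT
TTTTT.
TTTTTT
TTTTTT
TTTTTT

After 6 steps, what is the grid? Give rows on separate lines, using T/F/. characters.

Step 1: 4 trees catch fire, 1 burn out
  TTFTTT
  .F.FTT
  TTFTT.
  TTTTTT
  TTTTTT
  TTTTTT
Step 2: 6 trees catch fire, 4 burn out
  TF.FTT
  ....FT
  TF.FT.
  TTFTTT
  TTTTTT
  TTTTTT
Step 3: 8 trees catch fire, 6 burn out
  F...FT
  .....F
  F...F.
  TF.FTT
  TTFTTT
  TTTTTT
Step 4: 6 trees catch fire, 8 burn out
  .....F
  ......
  ......
  F...FT
  TF.FTT
  TTFTTT
Step 5: 5 trees catch fire, 6 burn out
  ......
  ......
  ......
  .....F
  F...FT
  TF.FTT
Step 6: 3 trees catch fire, 5 burn out
  ......
  ......
  ......
  ......
  .....F
  F...FT

......
......
......
......
.....F
F...FT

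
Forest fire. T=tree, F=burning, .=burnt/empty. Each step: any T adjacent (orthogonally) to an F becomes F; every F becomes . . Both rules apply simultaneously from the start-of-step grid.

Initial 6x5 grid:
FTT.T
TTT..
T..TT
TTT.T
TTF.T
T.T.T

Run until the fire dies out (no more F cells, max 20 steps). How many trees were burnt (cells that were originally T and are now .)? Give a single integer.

Answer: 13

Derivation:
Step 1: +5 fires, +2 burnt (F count now 5)
Step 2: +5 fires, +5 burnt (F count now 5)
Step 3: +3 fires, +5 burnt (F count now 3)
Step 4: +0 fires, +3 burnt (F count now 0)
Fire out after step 4
Initially T: 19, now '.': 24
Total burnt (originally-T cells now '.'): 13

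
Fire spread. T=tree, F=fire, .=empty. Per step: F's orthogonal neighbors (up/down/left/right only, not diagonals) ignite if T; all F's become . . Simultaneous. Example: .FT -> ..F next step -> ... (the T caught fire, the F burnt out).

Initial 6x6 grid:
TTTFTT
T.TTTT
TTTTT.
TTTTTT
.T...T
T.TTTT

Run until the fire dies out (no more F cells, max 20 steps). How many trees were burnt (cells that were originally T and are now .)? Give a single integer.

Step 1: +3 fires, +1 burnt (F count now 3)
Step 2: +5 fires, +3 burnt (F count now 5)
Step 3: +5 fires, +5 burnt (F count now 5)
Step 4: +4 fires, +5 burnt (F count now 4)
Step 5: +3 fires, +4 burnt (F count now 3)
Step 6: +3 fires, +3 burnt (F count now 3)
Step 7: +1 fires, +3 burnt (F count now 1)
Step 8: +1 fires, +1 burnt (F count now 1)
Step 9: +1 fires, +1 burnt (F count now 1)
Step 10: +1 fires, +1 burnt (F count now 1)
Step 11: +0 fires, +1 burnt (F count now 0)
Fire out after step 11
Initially T: 28, now '.': 35
Total burnt (originally-T cells now '.'): 27

Answer: 27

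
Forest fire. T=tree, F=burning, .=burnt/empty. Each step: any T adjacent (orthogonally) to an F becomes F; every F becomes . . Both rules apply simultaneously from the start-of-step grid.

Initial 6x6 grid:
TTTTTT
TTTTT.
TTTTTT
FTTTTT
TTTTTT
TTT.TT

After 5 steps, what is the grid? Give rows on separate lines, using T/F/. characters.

Step 1: 3 trees catch fire, 1 burn out
  TTTTTT
  TTTTT.
  FTTTTT
  .FTTTT
  FTTTTT
  TTT.TT
Step 2: 5 trees catch fire, 3 burn out
  TTTTTT
  FTTTT.
  .FTTTT
  ..FTTT
  .FTTTT
  FTT.TT
Step 3: 6 trees catch fire, 5 burn out
  FTTTTT
  .FTTT.
  ..FTTT
  ...FTT
  ..FTTT
  .FT.TT
Step 4: 6 trees catch fire, 6 burn out
  .FTTTT
  ..FTT.
  ...FTT
  ....FT
  ...FTT
  ..F.TT
Step 5: 5 trees catch fire, 6 burn out
  ..FTTT
  ...FT.
  ....FT
  .....F
  ....FT
  ....TT

..FTTT
...FT.
....FT
.....F
....FT
....TT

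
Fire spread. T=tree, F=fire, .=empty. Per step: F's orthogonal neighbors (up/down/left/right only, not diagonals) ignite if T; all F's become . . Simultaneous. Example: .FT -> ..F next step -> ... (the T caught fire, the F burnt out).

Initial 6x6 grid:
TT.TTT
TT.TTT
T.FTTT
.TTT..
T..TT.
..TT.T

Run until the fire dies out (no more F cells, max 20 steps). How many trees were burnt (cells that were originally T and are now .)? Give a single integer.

Step 1: +2 fires, +1 burnt (F count now 2)
Step 2: +4 fires, +2 burnt (F count now 4)
Step 3: +4 fires, +4 burnt (F count now 4)
Step 4: +4 fires, +4 burnt (F count now 4)
Step 5: +2 fires, +4 burnt (F count now 2)
Step 6: +0 fires, +2 burnt (F count now 0)
Fire out after step 6
Initially T: 23, now '.': 29
Total burnt (originally-T cells now '.'): 16

Answer: 16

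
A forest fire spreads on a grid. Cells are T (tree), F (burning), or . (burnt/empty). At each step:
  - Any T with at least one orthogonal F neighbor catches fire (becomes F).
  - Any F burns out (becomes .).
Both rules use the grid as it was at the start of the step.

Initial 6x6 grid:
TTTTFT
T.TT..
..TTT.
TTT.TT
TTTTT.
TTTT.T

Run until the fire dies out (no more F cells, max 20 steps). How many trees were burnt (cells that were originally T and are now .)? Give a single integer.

Step 1: +2 fires, +1 burnt (F count now 2)
Step 2: +2 fires, +2 burnt (F count now 2)
Step 3: +3 fires, +2 burnt (F count now 3)
Step 4: +3 fires, +3 burnt (F count now 3)
Step 5: +3 fires, +3 burnt (F count now 3)
Step 6: +4 fires, +3 burnt (F count now 4)
Step 7: +4 fires, +4 burnt (F count now 4)
Step 8: +3 fires, +4 burnt (F count now 3)
Step 9: +1 fires, +3 burnt (F count now 1)
Step 10: +0 fires, +1 burnt (F count now 0)
Fire out after step 10
Initially T: 26, now '.': 35
Total burnt (originally-T cells now '.'): 25

Answer: 25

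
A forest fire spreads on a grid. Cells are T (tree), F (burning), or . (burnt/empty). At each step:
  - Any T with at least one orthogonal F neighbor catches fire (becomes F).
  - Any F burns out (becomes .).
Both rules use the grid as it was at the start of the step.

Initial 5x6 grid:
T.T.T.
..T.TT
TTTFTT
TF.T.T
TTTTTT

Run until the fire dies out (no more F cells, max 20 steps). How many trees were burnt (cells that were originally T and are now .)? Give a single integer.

Answer: 19

Derivation:
Step 1: +6 fires, +2 burnt (F count now 6)
Step 2: +7 fires, +6 burnt (F count now 7)
Step 3: +5 fires, +7 burnt (F count now 5)
Step 4: +1 fires, +5 burnt (F count now 1)
Step 5: +0 fires, +1 burnt (F count now 0)
Fire out after step 5
Initially T: 20, now '.': 29
Total burnt (originally-T cells now '.'): 19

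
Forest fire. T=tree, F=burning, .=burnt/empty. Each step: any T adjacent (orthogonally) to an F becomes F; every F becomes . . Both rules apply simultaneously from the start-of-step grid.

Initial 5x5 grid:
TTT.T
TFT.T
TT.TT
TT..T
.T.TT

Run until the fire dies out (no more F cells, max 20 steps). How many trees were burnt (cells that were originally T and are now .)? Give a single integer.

Answer: 10

Derivation:
Step 1: +4 fires, +1 burnt (F count now 4)
Step 2: +4 fires, +4 burnt (F count now 4)
Step 3: +2 fires, +4 burnt (F count now 2)
Step 4: +0 fires, +2 burnt (F count now 0)
Fire out after step 4
Initially T: 17, now '.': 18
Total burnt (originally-T cells now '.'): 10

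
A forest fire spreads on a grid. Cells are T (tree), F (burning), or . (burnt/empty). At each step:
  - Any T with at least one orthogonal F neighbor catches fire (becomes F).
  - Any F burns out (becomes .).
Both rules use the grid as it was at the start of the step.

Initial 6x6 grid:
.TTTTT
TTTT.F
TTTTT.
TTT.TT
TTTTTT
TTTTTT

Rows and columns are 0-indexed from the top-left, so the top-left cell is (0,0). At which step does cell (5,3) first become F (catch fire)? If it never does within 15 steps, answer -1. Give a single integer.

Step 1: cell (5,3)='T' (+1 fires, +1 burnt)
Step 2: cell (5,3)='T' (+1 fires, +1 burnt)
Step 3: cell (5,3)='T' (+1 fires, +1 burnt)
Step 4: cell (5,3)='T' (+2 fires, +1 burnt)
Step 5: cell (5,3)='T' (+3 fires, +2 burnt)
Step 6: cell (5,3)='T' (+3 fires, +3 burnt)
Step 7: cell (5,3)='T' (+4 fires, +3 burnt)
Step 8: cell (5,3)='T' (+5 fires, +4 burnt)
Step 9: cell (5,3)='T' (+6 fires, +5 burnt)
Step 10: cell (5,3)='F' (+4 fires, +6 burnt)
  -> target ignites at step 10
Step 11: cell (5,3)='.' (+1 fires, +4 burnt)
Step 12: cell (5,3)='.' (+0 fires, +1 burnt)
  fire out at step 12

10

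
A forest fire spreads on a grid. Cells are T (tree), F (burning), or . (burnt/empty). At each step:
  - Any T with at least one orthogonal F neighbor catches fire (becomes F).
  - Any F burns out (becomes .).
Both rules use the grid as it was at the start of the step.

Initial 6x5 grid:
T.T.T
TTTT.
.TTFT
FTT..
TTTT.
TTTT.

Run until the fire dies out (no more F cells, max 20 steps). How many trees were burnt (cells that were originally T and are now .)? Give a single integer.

Step 1: +5 fires, +2 burnt (F count now 5)
Step 2: +5 fires, +5 burnt (F count now 5)
Step 3: +4 fires, +5 burnt (F count now 4)
Step 4: +3 fires, +4 burnt (F count now 3)
Step 5: +2 fires, +3 burnt (F count now 2)
Step 6: +0 fires, +2 burnt (F count now 0)
Fire out after step 6
Initially T: 20, now '.': 29
Total burnt (originally-T cells now '.'): 19

Answer: 19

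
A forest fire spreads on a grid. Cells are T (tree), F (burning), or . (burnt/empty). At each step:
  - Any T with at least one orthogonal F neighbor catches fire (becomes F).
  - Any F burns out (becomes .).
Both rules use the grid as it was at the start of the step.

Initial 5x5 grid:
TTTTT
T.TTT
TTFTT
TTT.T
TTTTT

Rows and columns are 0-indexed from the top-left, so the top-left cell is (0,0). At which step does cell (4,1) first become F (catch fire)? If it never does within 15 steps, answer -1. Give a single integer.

Step 1: cell (4,1)='T' (+4 fires, +1 burnt)
Step 2: cell (4,1)='T' (+6 fires, +4 burnt)
Step 3: cell (4,1)='F' (+8 fires, +6 burnt)
  -> target ignites at step 3
Step 4: cell (4,1)='.' (+4 fires, +8 burnt)
Step 5: cell (4,1)='.' (+0 fires, +4 burnt)
  fire out at step 5

3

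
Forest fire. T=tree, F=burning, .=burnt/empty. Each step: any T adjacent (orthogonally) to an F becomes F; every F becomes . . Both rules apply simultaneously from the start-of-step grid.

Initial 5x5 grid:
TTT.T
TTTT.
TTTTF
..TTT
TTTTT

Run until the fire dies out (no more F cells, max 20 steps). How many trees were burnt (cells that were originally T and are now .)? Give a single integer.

Answer: 19

Derivation:
Step 1: +2 fires, +1 burnt (F count now 2)
Step 2: +4 fires, +2 burnt (F count now 4)
Step 3: +4 fires, +4 burnt (F count now 4)
Step 4: +4 fires, +4 burnt (F count now 4)
Step 5: +3 fires, +4 burnt (F count now 3)
Step 6: +2 fires, +3 burnt (F count now 2)
Step 7: +0 fires, +2 burnt (F count now 0)
Fire out after step 7
Initially T: 20, now '.': 24
Total burnt (originally-T cells now '.'): 19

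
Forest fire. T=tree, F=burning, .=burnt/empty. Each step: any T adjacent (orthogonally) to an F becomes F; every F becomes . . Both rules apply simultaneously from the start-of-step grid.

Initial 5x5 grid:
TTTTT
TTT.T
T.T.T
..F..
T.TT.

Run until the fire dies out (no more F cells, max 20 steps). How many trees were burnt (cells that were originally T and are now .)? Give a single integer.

Step 1: +2 fires, +1 burnt (F count now 2)
Step 2: +2 fires, +2 burnt (F count now 2)
Step 3: +2 fires, +2 burnt (F count now 2)
Step 4: +3 fires, +2 burnt (F count now 3)
Step 5: +3 fires, +3 burnt (F count now 3)
Step 6: +1 fires, +3 burnt (F count now 1)
Step 7: +1 fires, +1 burnt (F count now 1)
Step 8: +0 fires, +1 burnt (F count now 0)
Fire out after step 8
Initially T: 15, now '.': 24
Total burnt (originally-T cells now '.'): 14

Answer: 14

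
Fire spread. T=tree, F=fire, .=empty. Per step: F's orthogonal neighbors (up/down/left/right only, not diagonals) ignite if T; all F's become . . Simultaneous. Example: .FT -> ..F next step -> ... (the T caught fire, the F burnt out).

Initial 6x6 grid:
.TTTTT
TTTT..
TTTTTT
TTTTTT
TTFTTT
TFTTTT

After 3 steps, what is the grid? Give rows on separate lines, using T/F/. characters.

Step 1: 5 trees catch fire, 2 burn out
  .TTTTT
  TTTT..
  TTTTTT
  TTFTTT
  TF.FTT
  F.FTTT
Step 2: 6 trees catch fire, 5 burn out
  .TTTTT
  TTTT..
  TTFTTT
  TF.FTT
  F...FT
  ...FTT
Step 3: 7 trees catch fire, 6 burn out
  .TTTTT
  TTFT..
  TF.FTT
  F...FT
  .....F
  ....FT

.TTTTT
TTFT..
TF.FTT
F...FT
.....F
....FT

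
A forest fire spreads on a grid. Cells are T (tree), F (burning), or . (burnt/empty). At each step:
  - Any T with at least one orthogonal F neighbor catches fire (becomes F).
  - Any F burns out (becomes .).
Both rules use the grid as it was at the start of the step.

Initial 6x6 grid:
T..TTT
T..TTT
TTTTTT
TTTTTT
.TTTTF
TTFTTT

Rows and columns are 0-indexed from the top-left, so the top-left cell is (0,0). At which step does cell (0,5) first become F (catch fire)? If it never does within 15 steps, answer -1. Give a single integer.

Step 1: cell (0,5)='T' (+6 fires, +2 burnt)
Step 2: cell (0,5)='T' (+7 fires, +6 burnt)
Step 3: cell (0,5)='T' (+5 fires, +7 burnt)
Step 4: cell (0,5)='F' (+5 fires, +5 burnt)
  -> target ignites at step 4
Step 5: cell (0,5)='.' (+3 fires, +5 burnt)
Step 6: cell (0,5)='.' (+2 fires, +3 burnt)
Step 7: cell (0,5)='.' (+1 fires, +2 burnt)
Step 8: cell (0,5)='.' (+0 fires, +1 burnt)
  fire out at step 8

4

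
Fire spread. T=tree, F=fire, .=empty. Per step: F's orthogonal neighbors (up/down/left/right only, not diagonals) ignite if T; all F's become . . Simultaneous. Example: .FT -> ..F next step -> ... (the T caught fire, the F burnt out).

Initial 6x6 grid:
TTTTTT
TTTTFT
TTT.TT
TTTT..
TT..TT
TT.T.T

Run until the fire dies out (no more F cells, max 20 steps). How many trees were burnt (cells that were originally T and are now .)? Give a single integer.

Answer: 24

Derivation:
Step 1: +4 fires, +1 burnt (F count now 4)
Step 2: +4 fires, +4 burnt (F count now 4)
Step 3: +3 fires, +4 burnt (F count now 3)
Step 4: +4 fires, +3 burnt (F count now 4)
Step 5: +4 fires, +4 burnt (F count now 4)
Step 6: +2 fires, +4 burnt (F count now 2)
Step 7: +2 fires, +2 burnt (F count now 2)
Step 8: +1 fires, +2 burnt (F count now 1)
Step 9: +0 fires, +1 burnt (F count now 0)
Fire out after step 9
Initially T: 28, now '.': 32
Total burnt (originally-T cells now '.'): 24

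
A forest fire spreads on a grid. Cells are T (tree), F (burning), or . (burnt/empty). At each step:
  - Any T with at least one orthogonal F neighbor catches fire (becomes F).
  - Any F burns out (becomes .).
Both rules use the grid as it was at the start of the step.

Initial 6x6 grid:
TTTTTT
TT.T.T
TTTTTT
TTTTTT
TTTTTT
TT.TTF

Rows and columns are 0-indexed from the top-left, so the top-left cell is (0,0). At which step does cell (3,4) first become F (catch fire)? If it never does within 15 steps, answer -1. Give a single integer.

Step 1: cell (3,4)='T' (+2 fires, +1 burnt)
Step 2: cell (3,4)='T' (+3 fires, +2 burnt)
Step 3: cell (3,4)='F' (+3 fires, +3 burnt)
  -> target ignites at step 3
Step 4: cell (3,4)='.' (+4 fires, +3 burnt)
Step 5: cell (3,4)='.' (+4 fires, +4 burnt)
Step 6: cell (3,4)='.' (+6 fires, +4 burnt)
Step 7: cell (3,4)='.' (+4 fires, +6 burnt)
Step 8: cell (3,4)='.' (+3 fires, +4 burnt)
Step 9: cell (3,4)='.' (+2 fires, +3 burnt)
Step 10: cell (3,4)='.' (+1 fires, +2 burnt)
Step 11: cell (3,4)='.' (+0 fires, +1 burnt)
  fire out at step 11

3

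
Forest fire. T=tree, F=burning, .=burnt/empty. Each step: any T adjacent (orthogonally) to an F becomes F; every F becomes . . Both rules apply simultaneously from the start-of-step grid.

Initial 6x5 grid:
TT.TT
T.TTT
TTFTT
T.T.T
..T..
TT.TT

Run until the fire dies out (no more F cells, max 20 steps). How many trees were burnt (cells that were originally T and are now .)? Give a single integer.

Answer: 16

Derivation:
Step 1: +4 fires, +1 burnt (F count now 4)
Step 2: +4 fires, +4 burnt (F count now 4)
Step 3: +5 fires, +4 burnt (F count now 5)
Step 4: +2 fires, +5 burnt (F count now 2)
Step 5: +1 fires, +2 burnt (F count now 1)
Step 6: +0 fires, +1 burnt (F count now 0)
Fire out after step 6
Initially T: 20, now '.': 26
Total burnt (originally-T cells now '.'): 16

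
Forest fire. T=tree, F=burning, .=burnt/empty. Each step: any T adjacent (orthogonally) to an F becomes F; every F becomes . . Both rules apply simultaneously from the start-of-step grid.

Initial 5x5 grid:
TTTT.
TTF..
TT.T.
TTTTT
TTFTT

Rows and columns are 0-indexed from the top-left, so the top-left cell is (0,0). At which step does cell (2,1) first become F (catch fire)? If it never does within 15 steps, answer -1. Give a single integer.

Step 1: cell (2,1)='T' (+5 fires, +2 burnt)
Step 2: cell (2,1)='F' (+8 fires, +5 burnt)
  -> target ignites at step 2
Step 3: cell (2,1)='.' (+5 fires, +8 burnt)
Step 4: cell (2,1)='.' (+0 fires, +5 burnt)
  fire out at step 4

2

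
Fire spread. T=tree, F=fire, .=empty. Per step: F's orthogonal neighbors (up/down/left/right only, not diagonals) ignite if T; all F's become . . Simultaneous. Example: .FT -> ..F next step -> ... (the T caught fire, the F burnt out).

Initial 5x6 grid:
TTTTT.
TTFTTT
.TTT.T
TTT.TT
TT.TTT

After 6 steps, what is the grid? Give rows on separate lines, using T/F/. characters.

Step 1: 4 trees catch fire, 1 burn out
  TTFTT.
  TF.FTT
  .TFT.T
  TTT.TT
  TT.TTT
Step 2: 7 trees catch fire, 4 burn out
  TF.FT.
  F...FT
  .F.F.T
  TTF.TT
  TT.TTT
Step 3: 4 trees catch fire, 7 burn out
  F...F.
  .....F
  .....T
  TF..TT
  TT.TTT
Step 4: 3 trees catch fire, 4 burn out
  ......
  ......
  .....F
  F...TT
  TF.TTT
Step 5: 2 trees catch fire, 3 burn out
  ......
  ......
  ......
  ....TF
  F..TTT
Step 6: 2 trees catch fire, 2 burn out
  ......
  ......
  ......
  ....F.
  ...TTF

......
......
......
....F.
...TTF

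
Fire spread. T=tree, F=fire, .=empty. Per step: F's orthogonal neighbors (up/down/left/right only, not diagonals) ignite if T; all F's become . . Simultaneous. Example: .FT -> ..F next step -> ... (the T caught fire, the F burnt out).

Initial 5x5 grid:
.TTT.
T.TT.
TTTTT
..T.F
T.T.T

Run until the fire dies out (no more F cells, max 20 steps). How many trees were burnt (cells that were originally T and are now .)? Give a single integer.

Step 1: +2 fires, +1 burnt (F count now 2)
Step 2: +1 fires, +2 burnt (F count now 1)
Step 3: +2 fires, +1 burnt (F count now 2)
Step 4: +4 fires, +2 burnt (F count now 4)
Step 5: +3 fires, +4 burnt (F count now 3)
Step 6: +2 fires, +3 burnt (F count now 2)
Step 7: +0 fires, +2 burnt (F count now 0)
Fire out after step 7
Initially T: 15, now '.': 24
Total burnt (originally-T cells now '.'): 14

Answer: 14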